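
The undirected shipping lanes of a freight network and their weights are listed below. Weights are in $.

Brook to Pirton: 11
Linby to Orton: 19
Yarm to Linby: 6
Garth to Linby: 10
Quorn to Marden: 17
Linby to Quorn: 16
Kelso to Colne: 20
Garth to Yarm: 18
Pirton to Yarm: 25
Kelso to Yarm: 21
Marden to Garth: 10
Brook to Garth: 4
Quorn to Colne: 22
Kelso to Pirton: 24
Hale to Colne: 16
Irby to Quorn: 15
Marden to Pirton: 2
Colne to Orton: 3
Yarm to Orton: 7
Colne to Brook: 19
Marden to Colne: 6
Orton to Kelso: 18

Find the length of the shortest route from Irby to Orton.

$40

Compare a few routes:
Irby → Quorn → Colne → Orton: 15+22+3 = 40
Irby → Quorn → Marden → Colne → Orton: 15+17+6+3 = 41
The minimum is $40 via Irby → Quorn → Colne → Orton.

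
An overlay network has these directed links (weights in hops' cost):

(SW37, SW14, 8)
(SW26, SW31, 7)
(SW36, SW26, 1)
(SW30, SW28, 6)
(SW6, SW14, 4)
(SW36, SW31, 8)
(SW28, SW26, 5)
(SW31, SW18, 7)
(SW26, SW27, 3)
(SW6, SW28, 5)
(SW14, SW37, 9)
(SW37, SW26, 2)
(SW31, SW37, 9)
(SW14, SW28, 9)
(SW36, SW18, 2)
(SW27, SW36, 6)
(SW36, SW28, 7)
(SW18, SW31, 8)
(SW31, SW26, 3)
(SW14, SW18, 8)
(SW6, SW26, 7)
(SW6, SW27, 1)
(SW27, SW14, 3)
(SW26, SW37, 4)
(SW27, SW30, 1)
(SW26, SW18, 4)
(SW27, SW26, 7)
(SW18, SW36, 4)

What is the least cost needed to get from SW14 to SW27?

14 hops' cost

Enumerating some paths:
SW14–SW28–SW26–SW27: 9+5+3 = 17
SW14–SW18–SW31–SW26–SW27: 8+8+3+3 = 22
SW14–SW18–SW36–SW26–SW27: 8+4+1+3 = 16
SW14–SW37–SW26–SW27: 9+2+3 = 14
The minimum is 14 hops' cost via SW14–SW37–SW26–SW27.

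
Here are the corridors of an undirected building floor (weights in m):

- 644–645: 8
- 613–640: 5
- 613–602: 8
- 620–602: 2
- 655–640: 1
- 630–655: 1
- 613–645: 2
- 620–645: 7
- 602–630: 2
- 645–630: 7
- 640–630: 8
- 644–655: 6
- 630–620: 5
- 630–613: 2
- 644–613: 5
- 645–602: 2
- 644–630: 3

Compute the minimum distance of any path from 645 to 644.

7 m

Shortest distances from 645:
645: 0
602: 2  (via 645)
613: 2  (via 645)
630: 4  (via 602)
620: 4  (via 602)
655: 5  (via 630)
640: 6  (via 655)
644: 7  (via 613)
Shortest route: 645–613–644 = 7 m.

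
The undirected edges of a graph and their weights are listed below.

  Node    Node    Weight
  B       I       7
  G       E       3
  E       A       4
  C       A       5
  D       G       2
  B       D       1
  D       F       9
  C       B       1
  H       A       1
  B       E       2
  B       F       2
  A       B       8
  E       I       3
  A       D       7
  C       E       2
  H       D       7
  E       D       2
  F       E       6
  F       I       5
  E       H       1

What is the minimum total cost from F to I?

Settle nodes by increasing distance from F:
F: 0
B: 2  (via F)
C: 3  (via B)
D: 3  (via B)
E: 4  (via B)
G: 5  (via D)
H: 5  (via E)
I: 5  (via F)
Shortest route: F–I = 5.

5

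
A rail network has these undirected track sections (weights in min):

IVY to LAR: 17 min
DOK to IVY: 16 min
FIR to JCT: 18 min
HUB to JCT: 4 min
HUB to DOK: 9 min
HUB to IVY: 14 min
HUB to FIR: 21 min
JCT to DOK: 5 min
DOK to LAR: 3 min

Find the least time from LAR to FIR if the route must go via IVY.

Shortest LAR→IVY: LAR–IVY = 17
Shortest IVY→FIR: IVY–HUB–FIR = 35
Total via IVY: 17 + 35 = 52 min.

52 min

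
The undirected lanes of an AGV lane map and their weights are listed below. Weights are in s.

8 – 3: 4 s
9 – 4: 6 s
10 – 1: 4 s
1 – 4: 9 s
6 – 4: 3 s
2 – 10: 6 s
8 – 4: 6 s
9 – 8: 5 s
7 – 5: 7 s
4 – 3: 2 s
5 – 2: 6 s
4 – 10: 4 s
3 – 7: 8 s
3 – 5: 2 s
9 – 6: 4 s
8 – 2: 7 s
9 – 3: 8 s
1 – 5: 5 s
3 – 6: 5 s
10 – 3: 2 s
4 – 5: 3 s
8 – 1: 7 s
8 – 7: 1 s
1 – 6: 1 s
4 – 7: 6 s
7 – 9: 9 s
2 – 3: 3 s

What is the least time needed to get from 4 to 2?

5 s

Compare a few routes:
4 → 10 → 3 → 2: 4+2+3 = 9
4 → 5 → 3 → 2: 3+2+3 = 8
4 → 5 → 2: 3+6 = 9
4 → 3 → 2: 2+3 = 5
Cheapest is 4 → 3 → 2 at 5 s.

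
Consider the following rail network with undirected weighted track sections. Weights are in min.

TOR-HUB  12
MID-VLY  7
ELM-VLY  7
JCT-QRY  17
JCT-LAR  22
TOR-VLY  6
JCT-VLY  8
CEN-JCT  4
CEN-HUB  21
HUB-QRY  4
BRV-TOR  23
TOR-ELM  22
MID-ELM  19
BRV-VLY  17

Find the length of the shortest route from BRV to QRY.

Enumerating some paths:
BRV - TOR - VLY - JCT - QRY: 23+6+8+17 = 54
BRV - TOR - HUB - QRY: 23+12+4 = 39
BRV - VLY - JCT - QRY: 17+8+17 = 42
Cheapest is BRV - TOR - HUB - QRY at 39 min.

39 min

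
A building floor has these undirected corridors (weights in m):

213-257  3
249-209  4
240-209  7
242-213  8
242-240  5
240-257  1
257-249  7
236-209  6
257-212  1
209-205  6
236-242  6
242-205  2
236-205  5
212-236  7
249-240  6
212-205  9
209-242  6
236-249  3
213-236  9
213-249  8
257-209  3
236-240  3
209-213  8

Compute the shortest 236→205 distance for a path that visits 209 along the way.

Best 236 to 209: 236–209 costing 6
Shortest 209→205: 209–205 = 6
Total via 209: 6 + 6 = 12 m.

12 m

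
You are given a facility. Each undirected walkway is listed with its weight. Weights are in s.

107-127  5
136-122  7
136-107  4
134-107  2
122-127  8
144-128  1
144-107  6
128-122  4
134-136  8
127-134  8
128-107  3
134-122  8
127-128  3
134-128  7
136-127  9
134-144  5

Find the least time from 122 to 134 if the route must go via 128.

Shortest 122→128: 122 → 128 = 4
Shortest 128→134: 128 → 107 → 134 = 5
Total via 128: 4 + 5 = 9 s.

9 s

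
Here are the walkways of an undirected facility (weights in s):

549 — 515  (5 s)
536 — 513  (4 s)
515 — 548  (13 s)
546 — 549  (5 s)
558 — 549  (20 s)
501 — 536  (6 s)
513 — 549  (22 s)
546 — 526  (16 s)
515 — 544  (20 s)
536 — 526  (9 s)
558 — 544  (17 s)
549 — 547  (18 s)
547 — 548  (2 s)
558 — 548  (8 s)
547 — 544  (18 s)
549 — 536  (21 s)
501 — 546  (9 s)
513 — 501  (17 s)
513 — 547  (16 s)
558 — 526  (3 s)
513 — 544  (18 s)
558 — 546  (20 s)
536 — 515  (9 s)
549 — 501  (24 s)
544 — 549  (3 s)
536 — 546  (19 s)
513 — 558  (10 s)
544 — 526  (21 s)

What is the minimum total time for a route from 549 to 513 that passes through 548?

36 s

Shortest 549→548: 549–515–548 = 18
Shortest 548→513: 548–547–513 = 18
Total via 548: 18 + 18 = 36 s.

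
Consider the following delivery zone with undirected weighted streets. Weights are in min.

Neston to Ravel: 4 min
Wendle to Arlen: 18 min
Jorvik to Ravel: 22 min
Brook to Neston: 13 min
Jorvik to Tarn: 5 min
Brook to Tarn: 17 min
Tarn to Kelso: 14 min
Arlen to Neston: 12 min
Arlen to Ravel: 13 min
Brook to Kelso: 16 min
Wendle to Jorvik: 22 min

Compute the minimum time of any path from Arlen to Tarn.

40 min

Candidate routes:
Arlen → Neston → Brook → Tarn: 12+13+17 = 42
Arlen → Neston → Ravel → Jorvik → Tarn: 12+4+22+5 = 43
Arlen → Wendle → Jorvik → Tarn: 18+22+5 = 45
Arlen → Ravel → Jorvik → Tarn: 13+22+5 = 40
The minimum is 40 min via Arlen → Ravel → Jorvik → Tarn.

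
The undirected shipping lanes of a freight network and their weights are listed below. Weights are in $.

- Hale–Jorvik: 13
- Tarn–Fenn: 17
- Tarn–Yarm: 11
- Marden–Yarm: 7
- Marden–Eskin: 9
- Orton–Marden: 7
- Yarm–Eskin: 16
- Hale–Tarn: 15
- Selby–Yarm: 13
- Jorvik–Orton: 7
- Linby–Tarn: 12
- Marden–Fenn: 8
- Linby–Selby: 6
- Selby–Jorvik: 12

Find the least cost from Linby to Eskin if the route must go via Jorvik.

Best Linby to Jorvik: Linby–Selby–Jorvik costing 18
Best Jorvik to Eskin: Jorvik–Orton–Marden–Eskin costing 23
Total via Jorvik: 18 + 23 = $41.

$41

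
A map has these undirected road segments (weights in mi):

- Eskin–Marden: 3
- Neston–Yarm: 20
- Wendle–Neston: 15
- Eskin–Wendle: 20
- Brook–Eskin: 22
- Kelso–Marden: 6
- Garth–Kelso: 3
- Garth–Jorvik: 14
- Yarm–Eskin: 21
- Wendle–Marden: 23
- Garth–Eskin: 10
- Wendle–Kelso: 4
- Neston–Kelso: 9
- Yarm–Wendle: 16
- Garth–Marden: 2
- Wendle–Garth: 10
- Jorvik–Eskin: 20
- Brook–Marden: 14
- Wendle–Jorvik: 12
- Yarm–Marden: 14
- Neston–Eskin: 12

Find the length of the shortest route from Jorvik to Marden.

Compare a few routes:
Jorvik–Garth–Marden: 14+2 = 16
Jorvik–Wendle–Kelso–Marden: 12+4+6 = 22
Jorvik–Eskin–Marden: 20+3 = 23
Jorvik–Wendle–Kelso–Garth–Marden: 12+4+3+2 = 21
The minimum is 16 mi via Jorvik–Garth–Marden.

16 mi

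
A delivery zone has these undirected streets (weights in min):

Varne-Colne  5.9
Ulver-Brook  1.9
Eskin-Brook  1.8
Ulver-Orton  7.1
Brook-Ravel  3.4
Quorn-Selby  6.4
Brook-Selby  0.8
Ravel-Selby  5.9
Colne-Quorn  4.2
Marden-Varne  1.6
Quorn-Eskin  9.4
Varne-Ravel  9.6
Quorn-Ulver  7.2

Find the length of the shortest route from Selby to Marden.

15.4 min

Shortest distances from Selby:
Selby: 0
Brook: 0.8  (via Selby)
Eskin: 2.6  (via Brook)
Ulver: 2.7  (via Brook)
Ravel: 4.2  (via Brook)
Quorn: 6.4  (via Selby)
Orton: 9.8  (via Ulver)
Colne: 10.6  (via Quorn)
Varne: 13.8  (via Ravel)
Marden: 15.4  (via Varne)
Shortest route: Selby → Brook → Ravel → Varne → Marden = 15.4 min.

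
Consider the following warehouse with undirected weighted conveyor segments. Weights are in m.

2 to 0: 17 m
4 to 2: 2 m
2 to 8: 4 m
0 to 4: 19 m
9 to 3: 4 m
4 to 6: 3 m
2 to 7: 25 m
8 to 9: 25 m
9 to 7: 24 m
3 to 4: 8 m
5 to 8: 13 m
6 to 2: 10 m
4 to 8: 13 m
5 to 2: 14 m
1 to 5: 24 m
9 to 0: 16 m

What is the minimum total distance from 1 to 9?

52 m

Compare a few routes:
1 → 5 → 2 → 4 → 3 → 9: 24+14+2+8+4 = 52
1 → 5 → 8 → 4 → 3 → 9: 24+13+13+8+4 = 62
1 → 5 → 8 → 2 → 4 → 3 → 9: 24+13+4+2+8+4 = 55
The minimum is 52 m via 1 → 5 → 2 → 4 → 3 → 9.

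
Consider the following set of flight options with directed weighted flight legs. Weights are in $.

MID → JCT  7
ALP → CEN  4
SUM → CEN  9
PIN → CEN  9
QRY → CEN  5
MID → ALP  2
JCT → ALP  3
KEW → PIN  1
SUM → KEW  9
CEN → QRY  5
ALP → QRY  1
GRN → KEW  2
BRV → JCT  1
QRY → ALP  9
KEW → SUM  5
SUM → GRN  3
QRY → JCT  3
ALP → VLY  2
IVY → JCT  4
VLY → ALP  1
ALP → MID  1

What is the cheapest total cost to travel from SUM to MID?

Shortest distances from SUM:
SUM: 0
GRN: 3  (via SUM)
KEW: 5  (via GRN)
PIN: 6  (via KEW)
CEN: 9  (via SUM)
QRY: 14  (via CEN)
JCT: 17  (via QRY)
ALP: 20  (via JCT)
MID: 21  (via ALP)
Shortest route: SUM–CEN–QRY–JCT–ALP–MID = $21.

$21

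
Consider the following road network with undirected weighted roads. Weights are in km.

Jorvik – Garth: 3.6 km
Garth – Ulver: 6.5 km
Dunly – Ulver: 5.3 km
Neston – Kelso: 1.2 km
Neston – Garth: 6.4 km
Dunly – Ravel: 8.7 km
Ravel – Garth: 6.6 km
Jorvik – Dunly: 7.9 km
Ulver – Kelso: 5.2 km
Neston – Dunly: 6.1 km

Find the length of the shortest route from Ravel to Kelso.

Compare a few routes:
Ravel - Dunly - Neston - Kelso: 8.7+6.1+1.2 = 16
Ravel - Garth - Neston - Kelso: 6.6+6.4+1.2 = 14.2
Cheapest is Ravel - Garth - Neston - Kelso at 14.2 km.

14.2 km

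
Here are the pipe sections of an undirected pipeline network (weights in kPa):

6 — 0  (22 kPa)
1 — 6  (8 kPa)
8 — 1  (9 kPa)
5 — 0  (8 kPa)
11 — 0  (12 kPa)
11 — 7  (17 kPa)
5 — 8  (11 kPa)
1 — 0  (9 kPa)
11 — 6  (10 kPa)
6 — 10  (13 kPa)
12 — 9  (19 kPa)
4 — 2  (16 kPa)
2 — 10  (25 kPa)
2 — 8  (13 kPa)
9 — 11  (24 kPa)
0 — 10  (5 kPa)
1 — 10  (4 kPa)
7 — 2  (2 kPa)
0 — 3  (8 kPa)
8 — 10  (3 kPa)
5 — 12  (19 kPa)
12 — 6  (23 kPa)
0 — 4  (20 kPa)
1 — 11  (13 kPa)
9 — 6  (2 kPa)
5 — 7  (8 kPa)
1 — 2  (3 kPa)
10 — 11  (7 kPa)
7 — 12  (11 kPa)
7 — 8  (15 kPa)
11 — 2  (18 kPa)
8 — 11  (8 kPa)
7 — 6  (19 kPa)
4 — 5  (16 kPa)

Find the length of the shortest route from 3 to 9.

Compare a few routes:
3 - 0 - 10 - 6 - 9: 8+5+13+2 = 28
3 - 0 - 10 - 11 - 6 - 9: 8+5+7+10+2 = 32
3 - 0 - 1 - 6 - 9: 8+9+8+2 = 27
3 - 0 - 6 - 9: 8+22+2 = 32
The minimum is 27 kPa via 3 - 0 - 1 - 6 - 9.

27 kPa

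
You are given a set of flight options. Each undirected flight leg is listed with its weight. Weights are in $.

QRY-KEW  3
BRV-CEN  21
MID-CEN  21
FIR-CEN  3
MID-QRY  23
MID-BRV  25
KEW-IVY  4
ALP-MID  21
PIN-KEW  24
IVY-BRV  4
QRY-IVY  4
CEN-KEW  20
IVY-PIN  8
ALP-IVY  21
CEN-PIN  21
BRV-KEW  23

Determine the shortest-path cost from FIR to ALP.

$45

Candidate routes:
FIR → CEN → KEW → IVY → ALP: 3+20+4+21 = 48
FIR → CEN → MID → ALP: 3+21+21 = 45
FIR → CEN → BRV → IVY → ALP: 3+21+4+21 = 49
Cheapest is FIR → CEN → MID → ALP at $45.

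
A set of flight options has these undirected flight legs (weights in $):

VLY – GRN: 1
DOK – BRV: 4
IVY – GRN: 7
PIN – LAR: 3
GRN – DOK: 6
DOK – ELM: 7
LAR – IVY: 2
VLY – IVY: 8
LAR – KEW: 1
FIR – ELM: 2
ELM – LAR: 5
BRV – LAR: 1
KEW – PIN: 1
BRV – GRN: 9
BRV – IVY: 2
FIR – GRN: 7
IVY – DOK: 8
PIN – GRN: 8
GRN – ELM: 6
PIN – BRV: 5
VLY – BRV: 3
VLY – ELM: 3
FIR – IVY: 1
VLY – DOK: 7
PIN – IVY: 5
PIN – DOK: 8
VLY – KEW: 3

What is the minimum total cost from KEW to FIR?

$4

Compare a few routes:
KEW → LAR → BRV → IVY → FIR: 1+1+2+1 = 5
KEW → LAR → IVY → FIR: 1+2+1 = 4
Cheapest is KEW → LAR → IVY → FIR at $4.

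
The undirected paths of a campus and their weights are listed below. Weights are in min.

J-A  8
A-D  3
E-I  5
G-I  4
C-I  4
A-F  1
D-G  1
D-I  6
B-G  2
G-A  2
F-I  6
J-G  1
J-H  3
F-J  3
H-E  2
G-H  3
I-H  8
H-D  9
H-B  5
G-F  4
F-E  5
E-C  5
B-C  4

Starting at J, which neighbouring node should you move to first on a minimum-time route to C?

Candidate routes:
J–G–B–C: 1+2+4 = 7
J–G–I–C: 1+4+4 = 9
The minimum is 7 min via J–G–B–C.
So from J the first move is to G.

G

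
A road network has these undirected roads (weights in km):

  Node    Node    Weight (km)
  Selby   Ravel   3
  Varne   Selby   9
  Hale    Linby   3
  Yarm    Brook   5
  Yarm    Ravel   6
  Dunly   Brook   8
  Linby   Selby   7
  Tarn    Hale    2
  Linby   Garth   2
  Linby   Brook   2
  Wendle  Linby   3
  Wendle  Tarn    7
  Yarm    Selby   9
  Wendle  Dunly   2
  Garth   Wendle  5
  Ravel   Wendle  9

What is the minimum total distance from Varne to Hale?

19 km

Enumerating some paths:
Varne → Selby → Ravel → Wendle → Linby → Hale: 9+3+9+3+3 = 27
Varne → Selby → Linby → Hale: 9+7+3 = 19
Varne → Selby → Yarm → Brook → Linby → Hale: 9+9+5+2+3 = 28
Cheapest is Varne → Selby → Linby → Hale at 19 km.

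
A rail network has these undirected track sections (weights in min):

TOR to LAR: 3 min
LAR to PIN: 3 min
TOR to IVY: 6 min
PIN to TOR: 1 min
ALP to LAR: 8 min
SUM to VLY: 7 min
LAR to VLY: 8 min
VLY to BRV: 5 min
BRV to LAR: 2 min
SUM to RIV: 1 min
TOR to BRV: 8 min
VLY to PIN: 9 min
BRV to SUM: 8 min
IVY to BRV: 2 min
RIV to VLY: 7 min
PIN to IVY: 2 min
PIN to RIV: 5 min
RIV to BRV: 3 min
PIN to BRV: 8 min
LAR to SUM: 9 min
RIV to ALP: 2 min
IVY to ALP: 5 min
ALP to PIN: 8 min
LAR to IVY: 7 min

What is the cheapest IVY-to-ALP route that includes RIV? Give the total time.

Shortest IVY→RIV: IVY–BRV–RIV = 5
Best RIV to ALP: RIV–ALP costing 2
Total via RIV: 5 + 2 = 7 min.

7 min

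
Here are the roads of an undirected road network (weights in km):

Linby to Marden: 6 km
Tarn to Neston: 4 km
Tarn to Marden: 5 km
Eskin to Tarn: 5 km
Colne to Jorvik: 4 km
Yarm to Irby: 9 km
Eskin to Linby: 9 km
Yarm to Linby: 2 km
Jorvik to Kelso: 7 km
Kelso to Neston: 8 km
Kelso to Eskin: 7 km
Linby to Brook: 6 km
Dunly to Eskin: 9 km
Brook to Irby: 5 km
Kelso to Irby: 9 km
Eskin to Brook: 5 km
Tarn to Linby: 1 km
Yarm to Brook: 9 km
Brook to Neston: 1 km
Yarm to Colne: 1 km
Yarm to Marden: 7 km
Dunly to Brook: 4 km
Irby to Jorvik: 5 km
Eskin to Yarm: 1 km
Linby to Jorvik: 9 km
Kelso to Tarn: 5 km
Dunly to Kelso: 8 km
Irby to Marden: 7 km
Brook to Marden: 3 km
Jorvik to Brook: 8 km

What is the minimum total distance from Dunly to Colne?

11 km

Compare a few routes:
Dunly - Brook - Linby - Yarm - Colne: 4+6+2+1 = 13
Dunly - Eskin - Yarm - Colne: 9+1+1 = 11
The minimum is 11 km via Dunly - Eskin - Yarm - Colne.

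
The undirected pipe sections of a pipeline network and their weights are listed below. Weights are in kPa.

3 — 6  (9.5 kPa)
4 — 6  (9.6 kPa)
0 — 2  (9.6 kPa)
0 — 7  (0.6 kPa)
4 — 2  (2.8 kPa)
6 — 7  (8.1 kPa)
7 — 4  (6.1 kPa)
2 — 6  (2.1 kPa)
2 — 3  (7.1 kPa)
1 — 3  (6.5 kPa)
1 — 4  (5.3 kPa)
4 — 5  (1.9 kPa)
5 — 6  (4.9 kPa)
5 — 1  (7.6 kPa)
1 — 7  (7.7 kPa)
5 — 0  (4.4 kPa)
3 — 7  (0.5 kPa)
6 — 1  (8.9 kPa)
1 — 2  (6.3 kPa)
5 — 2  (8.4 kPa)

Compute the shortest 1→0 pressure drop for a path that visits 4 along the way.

11.6 kPa

Shortest 1→4: 1–4 = 5.3
Best 4 to 0: 4–5–0 costing 6.3
Total via 4: 5.3 + 6.3 = 11.6 kPa.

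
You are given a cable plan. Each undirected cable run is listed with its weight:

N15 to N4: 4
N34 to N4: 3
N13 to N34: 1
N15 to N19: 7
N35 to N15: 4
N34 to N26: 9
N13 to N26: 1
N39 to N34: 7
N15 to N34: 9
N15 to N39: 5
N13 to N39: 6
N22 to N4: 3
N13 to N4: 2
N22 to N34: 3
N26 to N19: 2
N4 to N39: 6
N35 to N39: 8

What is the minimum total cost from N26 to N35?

11

Running Dijkstra from N26:
N26: 0
N13: 1  (via N26)
N19: 2  (via N26)
N34: 2  (via N13)
N4: 3  (via N13)
N22: 5  (via N34)
N15: 7  (via N4)
N39: 7  (via N13)
N35: 11  (via N15)
Shortest route: N26 → N13 → N4 → N15 → N35 = 11.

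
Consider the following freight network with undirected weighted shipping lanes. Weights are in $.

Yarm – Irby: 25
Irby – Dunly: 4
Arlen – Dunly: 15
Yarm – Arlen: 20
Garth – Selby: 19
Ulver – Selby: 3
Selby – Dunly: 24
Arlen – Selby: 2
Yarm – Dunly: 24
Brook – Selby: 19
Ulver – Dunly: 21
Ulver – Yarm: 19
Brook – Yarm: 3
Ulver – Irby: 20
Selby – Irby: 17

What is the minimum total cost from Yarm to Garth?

Compare a few routes:
Yarm–Brook–Selby–Garth: 3+19+19 = 41
Yarm–Dunly–Arlen–Selby–Garth: 24+15+2+19 = 60
The minimum is $41 via Yarm–Brook–Selby–Garth.

$41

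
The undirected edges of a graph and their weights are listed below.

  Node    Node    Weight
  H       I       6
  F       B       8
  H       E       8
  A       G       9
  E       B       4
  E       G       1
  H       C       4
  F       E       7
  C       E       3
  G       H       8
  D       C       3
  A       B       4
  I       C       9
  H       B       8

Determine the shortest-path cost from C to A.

Settle nodes by increasing distance from C:
C: 0
D: 3  (via C)
E: 3  (via C)
G: 4  (via E)
H: 4  (via C)
B: 7  (via E)
I: 9  (via C)
F: 10  (via E)
A: 11  (via B)
Shortest route: C–E–B–A = 11.

11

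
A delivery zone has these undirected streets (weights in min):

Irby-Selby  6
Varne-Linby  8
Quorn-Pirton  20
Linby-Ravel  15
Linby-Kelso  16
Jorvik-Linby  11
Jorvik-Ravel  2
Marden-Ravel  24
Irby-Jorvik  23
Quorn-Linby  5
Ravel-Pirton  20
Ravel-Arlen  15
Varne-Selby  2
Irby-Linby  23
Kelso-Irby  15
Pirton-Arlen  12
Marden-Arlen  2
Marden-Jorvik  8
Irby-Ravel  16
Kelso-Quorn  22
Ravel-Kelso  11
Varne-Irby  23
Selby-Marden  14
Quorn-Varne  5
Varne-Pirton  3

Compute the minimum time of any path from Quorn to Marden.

Enumerating some paths:
Quorn → Varne → Selby → Marden: 5+2+14 = 21
Quorn → Linby → Jorvik → Marden: 5+11+8 = 24
Quorn → Varne → Pirton → Arlen → Marden: 5+3+12+2 = 22
Cheapest is Quorn → Varne → Selby → Marden at 21 min.

21 min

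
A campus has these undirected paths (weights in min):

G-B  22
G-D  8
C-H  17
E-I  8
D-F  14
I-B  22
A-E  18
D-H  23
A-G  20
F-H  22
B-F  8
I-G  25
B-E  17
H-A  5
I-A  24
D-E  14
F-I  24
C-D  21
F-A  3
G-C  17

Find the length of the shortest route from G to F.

Compare a few routes:
G–B–F: 22+8 = 30
G–A–F: 20+3 = 23
G–D–F: 8+14 = 22
The minimum is 22 min via G–D–F.

22 min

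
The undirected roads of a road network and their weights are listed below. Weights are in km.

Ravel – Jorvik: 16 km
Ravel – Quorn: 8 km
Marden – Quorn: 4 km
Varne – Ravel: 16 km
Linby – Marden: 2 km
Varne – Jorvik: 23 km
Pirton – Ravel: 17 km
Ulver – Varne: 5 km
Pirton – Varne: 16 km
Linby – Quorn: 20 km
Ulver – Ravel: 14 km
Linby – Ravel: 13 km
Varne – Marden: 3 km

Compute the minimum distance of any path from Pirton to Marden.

19 km

Shortest distances from Pirton:
Pirton: 0
Varne: 16  (via Pirton)
Ravel: 17  (via Pirton)
Marden: 19  (via Varne)
Shortest route: Pirton–Varne–Marden = 19 km.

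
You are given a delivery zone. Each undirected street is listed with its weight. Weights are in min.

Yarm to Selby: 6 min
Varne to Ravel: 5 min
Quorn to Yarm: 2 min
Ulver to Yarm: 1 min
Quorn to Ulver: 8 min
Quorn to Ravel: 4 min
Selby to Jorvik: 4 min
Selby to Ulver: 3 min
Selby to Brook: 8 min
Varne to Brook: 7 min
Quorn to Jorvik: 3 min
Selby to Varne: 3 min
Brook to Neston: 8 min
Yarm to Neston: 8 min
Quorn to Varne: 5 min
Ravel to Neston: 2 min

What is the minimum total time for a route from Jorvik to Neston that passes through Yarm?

Shortest Jorvik→Yarm: Jorvik–Quorn–Yarm = 5
Shortest Yarm→Neston: Yarm–Neston = 8
Total via Yarm: 5 + 8 = 13 min.

13 min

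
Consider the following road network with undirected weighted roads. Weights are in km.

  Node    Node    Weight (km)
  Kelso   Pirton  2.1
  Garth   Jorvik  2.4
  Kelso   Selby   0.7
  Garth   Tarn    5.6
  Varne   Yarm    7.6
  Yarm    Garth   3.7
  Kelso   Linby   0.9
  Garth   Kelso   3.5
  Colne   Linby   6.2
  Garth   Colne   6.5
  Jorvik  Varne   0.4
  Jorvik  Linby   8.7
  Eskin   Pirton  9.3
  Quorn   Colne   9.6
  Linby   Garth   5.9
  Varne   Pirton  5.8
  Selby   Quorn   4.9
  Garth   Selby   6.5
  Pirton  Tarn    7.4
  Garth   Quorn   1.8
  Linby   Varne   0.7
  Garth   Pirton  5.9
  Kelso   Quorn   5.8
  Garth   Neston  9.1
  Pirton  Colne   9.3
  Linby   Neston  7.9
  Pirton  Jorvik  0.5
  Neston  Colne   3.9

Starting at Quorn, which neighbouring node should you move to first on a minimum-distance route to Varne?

Garth

Compare a few routes:
Quorn → Garth → Jorvik → Varne: 1.8+2.4+0.4 = 4.6
Quorn → Kelso → Linby → Varne: 5.8+0.9+0.7 = 7.4
Quorn → Selby → Kelso → Linby → Varne: 4.9+0.7+0.9+0.7 = 7.2
Quorn → Garth → Kelso → Linby → Varne: 1.8+3.5+0.9+0.7 = 6.9
Cheapest is Quorn → Garth → Jorvik → Varne at 4.6 km.
So from Quorn the first move is to Garth.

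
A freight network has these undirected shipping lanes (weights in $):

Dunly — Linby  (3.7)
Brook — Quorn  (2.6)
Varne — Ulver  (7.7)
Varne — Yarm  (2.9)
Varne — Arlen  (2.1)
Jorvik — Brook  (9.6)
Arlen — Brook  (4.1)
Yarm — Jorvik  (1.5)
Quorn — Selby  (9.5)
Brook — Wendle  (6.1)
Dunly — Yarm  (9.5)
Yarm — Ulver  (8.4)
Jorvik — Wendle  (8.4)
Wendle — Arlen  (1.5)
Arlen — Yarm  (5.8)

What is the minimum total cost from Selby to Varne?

$18.3

Enumerating some paths:
Selby–Quorn–Brook–Arlen–Yarm–Varne: 9.5+2.6+4.1+5.8+2.9 = 24.9
Selby–Quorn–Brook–Wendle–Arlen–Varne: 9.5+2.6+6.1+1.5+2.1 = 21.8
Selby–Quorn–Brook–Arlen–Varne: 9.5+2.6+4.1+2.1 = 18.3
The minimum is $18.3 via Selby–Quorn–Brook–Arlen–Varne.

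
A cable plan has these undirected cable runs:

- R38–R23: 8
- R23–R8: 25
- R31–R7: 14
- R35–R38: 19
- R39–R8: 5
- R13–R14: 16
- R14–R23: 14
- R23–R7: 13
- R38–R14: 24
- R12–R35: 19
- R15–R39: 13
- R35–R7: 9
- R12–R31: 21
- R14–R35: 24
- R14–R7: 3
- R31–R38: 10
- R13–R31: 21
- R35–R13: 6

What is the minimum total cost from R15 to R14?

Running Dijkstra from R15:
R15: 0
R39: 13  (via R15)
R8: 18  (via R39)
R23: 43  (via R8)
R38: 51  (via R23)
R7: 56  (via R23)
R14: 57  (via R23)
Shortest route: R15–R39–R8–R23–R14 = 57.

57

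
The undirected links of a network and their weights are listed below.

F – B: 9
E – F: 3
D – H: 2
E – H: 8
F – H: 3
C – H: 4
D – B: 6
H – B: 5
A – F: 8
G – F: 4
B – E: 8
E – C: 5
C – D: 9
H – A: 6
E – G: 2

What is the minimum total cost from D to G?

Compare a few routes:
D - H - E - G: 2+8+2 = 12
D - H - F - E - G: 2+3+3+2 = 10
D - H - F - G: 2+3+4 = 9
The minimum is 9 via D - H - F - G.

9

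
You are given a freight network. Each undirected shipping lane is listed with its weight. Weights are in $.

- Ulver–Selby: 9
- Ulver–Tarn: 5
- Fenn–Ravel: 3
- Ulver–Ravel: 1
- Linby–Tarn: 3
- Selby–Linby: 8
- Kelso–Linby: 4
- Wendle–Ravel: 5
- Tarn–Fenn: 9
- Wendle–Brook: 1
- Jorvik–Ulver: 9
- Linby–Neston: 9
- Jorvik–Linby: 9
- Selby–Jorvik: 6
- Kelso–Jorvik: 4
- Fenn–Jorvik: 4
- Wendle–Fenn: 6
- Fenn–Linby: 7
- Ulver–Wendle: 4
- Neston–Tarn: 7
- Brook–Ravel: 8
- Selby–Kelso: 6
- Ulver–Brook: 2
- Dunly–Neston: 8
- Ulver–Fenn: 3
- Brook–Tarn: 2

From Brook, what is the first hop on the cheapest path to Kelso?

Enumerating some paths:
Brook–Ulver–Ravel–Fenn–Jorvik–Kelso: 2+1+3+4+4 = 14
Brook–Tarn–Linby–Kelso: 2+3+4 = 9
Brook–Ulver–Fenn–Jorvik–Kelso: 2+3+4+4 = 13
Cheapest is Brook–Tarn–Linby–Kelso at $9.
So from Brook the first move is to Tarn.

Tarn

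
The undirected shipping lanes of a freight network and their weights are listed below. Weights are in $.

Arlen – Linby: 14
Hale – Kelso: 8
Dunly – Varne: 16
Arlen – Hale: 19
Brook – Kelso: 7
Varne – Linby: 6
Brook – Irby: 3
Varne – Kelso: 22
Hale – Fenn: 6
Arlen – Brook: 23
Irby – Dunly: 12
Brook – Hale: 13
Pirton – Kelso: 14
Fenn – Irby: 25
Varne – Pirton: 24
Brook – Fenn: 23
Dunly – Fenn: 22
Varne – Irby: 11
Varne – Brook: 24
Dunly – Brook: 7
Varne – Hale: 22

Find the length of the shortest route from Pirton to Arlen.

Running Dijkstra from Pirton:
Pirton: 0
Kelso: 14  (via Pirton)
Brook: 21  (via Kelso)
Hale: 22  (via Kelso)
Irby: 24  (via Brook)
Varne: 24  (via Pirton)
Fenn: 28  (via Hale)
Dunly: 28  (via Brook)
Linby: 30  (via Varne)
Arlen: 41  (via Hale)
Shortest route: Pirton → Kelso → Hale → Arlen = $41.

$41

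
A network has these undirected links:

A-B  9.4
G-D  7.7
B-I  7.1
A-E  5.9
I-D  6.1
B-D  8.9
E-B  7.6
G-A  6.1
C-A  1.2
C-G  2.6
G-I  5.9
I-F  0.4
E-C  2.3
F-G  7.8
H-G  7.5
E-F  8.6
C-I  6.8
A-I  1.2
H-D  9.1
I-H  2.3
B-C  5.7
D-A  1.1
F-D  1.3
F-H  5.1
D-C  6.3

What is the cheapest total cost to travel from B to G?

Compare a few routes:
B → C → G: 5.7+2.6 = 8.3
B → I → A → C → G: 7.1+1.2+1.2+2.6 = 12.1
Cheapest is B → C → G at 8.3.

8.3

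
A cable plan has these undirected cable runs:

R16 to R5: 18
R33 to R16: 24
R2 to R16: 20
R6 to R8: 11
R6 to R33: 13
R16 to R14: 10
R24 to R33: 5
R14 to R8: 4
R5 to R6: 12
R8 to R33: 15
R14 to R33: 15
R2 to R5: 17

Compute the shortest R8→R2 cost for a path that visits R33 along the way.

57

Best R8 to R33: R8–R33 costing 15
Shortest R33→R2: R33–R6–R5–R2 = 42
Total via R33: 15 + 42 = 57.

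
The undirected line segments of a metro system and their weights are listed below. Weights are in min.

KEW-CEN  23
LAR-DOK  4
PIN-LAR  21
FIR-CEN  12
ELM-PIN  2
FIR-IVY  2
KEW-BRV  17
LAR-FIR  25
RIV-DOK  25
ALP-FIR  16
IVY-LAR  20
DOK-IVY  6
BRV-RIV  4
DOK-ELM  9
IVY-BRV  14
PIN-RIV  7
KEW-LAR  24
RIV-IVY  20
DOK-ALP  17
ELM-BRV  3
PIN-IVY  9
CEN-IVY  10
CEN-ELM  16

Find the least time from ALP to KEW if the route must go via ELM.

46 min

Best ALP to ELM: ALP → DOK → ELM costing 26
Shortest ELM→KEW: ELM → BRV → KEW = 20
Total via ELM: 26 + 20 = 46 min.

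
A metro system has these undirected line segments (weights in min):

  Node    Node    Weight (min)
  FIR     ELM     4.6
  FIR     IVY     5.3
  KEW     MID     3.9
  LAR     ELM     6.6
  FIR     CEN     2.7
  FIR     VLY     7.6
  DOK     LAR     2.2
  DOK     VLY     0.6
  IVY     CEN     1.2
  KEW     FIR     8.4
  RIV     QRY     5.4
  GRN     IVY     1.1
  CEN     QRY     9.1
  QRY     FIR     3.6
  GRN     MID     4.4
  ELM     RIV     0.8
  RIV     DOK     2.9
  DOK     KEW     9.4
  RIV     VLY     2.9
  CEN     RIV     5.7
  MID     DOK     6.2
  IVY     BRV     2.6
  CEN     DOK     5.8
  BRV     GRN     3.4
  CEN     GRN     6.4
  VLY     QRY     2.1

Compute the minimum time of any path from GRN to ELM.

Compare a few routes:
GRN - IVY - FIR - ELM: 1.1+5.3+4.6 = 11
GRN - IVY - CEN - FIR - ELM: 1.1+1.2+2.7+4.6 = 9.6
GRN - IVY - CEN - RIV - ELM: 1.1+1.2+5.7+0.8 = 8.8
Cheapest is GRN - IVY - CEN - RIV - ELM at 8.8 min.

8.8 min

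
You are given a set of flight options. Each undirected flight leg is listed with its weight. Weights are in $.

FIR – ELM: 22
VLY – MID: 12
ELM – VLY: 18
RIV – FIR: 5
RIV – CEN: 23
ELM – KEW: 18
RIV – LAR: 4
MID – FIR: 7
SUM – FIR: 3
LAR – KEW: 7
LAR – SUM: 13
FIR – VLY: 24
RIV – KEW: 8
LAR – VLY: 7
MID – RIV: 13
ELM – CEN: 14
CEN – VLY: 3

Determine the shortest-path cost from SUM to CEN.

$22

Settle nodes by increasing distance from SUM:
SUM: 0
FIR: 3  (via SUM)
RIV: 8  (via FIR)
MID: 10  (via FIR)
LAR: 12  (via RIV)
KEW: 16  (via RIV)
VLY: 19  (via LAR)
CEN: 22  (via VLY)
Shortest route: SUM → FIR → RIV → LAR → VLY → CEN = $22.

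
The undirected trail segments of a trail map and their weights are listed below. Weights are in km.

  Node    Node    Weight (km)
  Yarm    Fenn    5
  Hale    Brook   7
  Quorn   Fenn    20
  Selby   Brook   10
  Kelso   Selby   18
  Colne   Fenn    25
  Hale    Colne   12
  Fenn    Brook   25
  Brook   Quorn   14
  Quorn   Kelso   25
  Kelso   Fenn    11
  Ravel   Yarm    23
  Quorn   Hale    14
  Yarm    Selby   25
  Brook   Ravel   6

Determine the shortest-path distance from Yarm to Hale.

Shortest distances from Yarm:
Yarm: 0
Fenn: 5  (via Yarm)
Kelso: 16  (via Fenn)
Ravel: 23  (via Yarm)
Selby: 25  (via Yarm)
Quorn: 25  (via Fenn)
Brook: 29  (via Ravel)
Colne: 30  (via Fenn)
Hale: 36  (via Brook)
Shortest route: Yarm → Ravel → Brook → Hale = 36 km.

36 km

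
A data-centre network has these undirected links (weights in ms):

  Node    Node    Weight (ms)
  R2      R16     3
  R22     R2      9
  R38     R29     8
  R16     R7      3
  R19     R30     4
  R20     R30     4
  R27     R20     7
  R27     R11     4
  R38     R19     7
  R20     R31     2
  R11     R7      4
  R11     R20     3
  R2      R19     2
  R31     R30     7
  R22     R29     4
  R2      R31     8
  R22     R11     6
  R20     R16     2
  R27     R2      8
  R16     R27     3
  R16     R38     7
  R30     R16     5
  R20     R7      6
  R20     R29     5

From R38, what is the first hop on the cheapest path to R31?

R16

Enumerating some paths:
R38 - R16 - R20 - R31: 7+2+2 = 11
R38 - R29 - R20 - R31: 8+5+2 = 15
The minimum is 11 ms via R38 - R16 - R20 - R31.
So from R38 the first move is to R16.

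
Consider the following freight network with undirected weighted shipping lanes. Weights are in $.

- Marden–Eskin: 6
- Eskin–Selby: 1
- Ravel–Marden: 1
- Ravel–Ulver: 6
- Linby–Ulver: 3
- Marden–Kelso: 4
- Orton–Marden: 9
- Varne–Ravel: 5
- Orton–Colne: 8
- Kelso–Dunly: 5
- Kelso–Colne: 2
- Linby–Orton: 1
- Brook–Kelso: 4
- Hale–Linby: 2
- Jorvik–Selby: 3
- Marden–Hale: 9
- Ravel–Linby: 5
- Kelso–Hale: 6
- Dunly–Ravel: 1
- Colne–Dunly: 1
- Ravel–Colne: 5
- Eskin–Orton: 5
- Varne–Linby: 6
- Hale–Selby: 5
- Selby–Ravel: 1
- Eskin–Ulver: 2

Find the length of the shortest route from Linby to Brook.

$12

Enumerating some paths:
Linby–Ravel–Dunly–Colne–Kelso–Brook: 5+1+1+2+4 = 13
Linby–Ravel–Marden–Kelso–Brook: 5+1+4+4 = 14
Linby–Hale–Kelso–Brook: 2+6+4 = 12
Linby–Ravel–Dunly–Kelso–Brook: 5+1+5+4 = 15
The minimum is $12 via Linby–Hale–Kelso–Brook.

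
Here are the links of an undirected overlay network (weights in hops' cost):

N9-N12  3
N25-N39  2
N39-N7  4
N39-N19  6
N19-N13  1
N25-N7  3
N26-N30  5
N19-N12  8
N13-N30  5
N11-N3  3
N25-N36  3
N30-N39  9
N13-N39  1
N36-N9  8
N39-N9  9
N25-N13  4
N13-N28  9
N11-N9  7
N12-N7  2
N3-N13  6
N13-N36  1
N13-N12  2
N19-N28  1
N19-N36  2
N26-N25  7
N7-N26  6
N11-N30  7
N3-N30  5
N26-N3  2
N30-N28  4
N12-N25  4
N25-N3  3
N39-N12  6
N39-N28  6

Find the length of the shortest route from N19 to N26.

Enumerating some paths:
N19 → N36 → N25 → N3 → N26: 2+3+3+2 = 10
N19 → N13 → N3 → N26: 1+6+2 = 9
The minimum is 9 hops' cost via N19 → N13 → N3 → N26.

9 hops' cost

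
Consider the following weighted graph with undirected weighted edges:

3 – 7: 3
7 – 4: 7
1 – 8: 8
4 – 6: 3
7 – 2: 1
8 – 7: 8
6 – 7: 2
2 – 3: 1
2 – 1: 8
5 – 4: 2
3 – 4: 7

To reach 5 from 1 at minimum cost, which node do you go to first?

Enumerating some paths:
1–2–7–6–4–5: 8+1+2+3+2 = 16
1–2–3–4–5: 8+1+7+2 = 18
Cheapest is 1–2–7–6–4–5 at 16.
So from 1 the first move is to 2.

2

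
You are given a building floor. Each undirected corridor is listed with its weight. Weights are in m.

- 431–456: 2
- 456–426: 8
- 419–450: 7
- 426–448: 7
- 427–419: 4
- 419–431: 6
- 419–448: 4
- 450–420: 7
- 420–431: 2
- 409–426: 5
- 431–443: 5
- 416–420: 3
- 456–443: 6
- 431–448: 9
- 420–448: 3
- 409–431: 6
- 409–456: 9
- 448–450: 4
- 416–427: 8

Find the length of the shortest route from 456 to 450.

Compare a few routes:
456 - 431 - 420 - 450: 2+2+7 = 11
456 - 431 - 419 - 450: 2+6+7 = 15
The minimum is 11 m via 456 - 431 - 420 - 450.

11 m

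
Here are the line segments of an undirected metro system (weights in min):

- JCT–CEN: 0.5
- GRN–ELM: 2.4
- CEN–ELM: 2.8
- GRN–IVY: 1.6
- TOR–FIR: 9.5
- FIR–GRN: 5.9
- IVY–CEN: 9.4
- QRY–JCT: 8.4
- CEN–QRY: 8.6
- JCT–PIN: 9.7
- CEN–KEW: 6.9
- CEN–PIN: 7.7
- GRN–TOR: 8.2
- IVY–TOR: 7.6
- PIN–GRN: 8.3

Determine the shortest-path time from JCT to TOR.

13.9 min

Enumerating some paths:
JCT–CEN–ELM–GRN–IVY–TOR: 0.5+2.8+2.4+1.6+7.6 = 14.9
JCT–CEN–ELM–GRN–TOR: 0.5+2.8+2.4+8.2 = 13.9
Cheapest is JCT–CEN–ELM–GRN–TOR at 13.9 min.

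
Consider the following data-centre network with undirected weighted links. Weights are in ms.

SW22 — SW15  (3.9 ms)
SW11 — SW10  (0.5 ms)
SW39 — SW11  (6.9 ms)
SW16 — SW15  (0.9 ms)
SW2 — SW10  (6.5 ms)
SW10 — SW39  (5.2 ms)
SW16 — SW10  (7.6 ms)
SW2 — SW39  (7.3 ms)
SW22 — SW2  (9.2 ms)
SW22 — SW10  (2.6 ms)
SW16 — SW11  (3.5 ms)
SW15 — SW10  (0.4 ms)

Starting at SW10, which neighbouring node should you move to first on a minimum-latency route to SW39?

SW39

Candidate routes:
SW10 - SW11 - SW39: 0.5+6.9 = 7.4
SW10 - SW39: 5.2 = 5.2
SW10 - SW15 - SW16 - SW11 - SW39: 0.4+0.9+3.5+6.9 = 11.7
Cheapest is SW10 - SW39 at 5.2 ms.
So from SW10 the first move is to SW39.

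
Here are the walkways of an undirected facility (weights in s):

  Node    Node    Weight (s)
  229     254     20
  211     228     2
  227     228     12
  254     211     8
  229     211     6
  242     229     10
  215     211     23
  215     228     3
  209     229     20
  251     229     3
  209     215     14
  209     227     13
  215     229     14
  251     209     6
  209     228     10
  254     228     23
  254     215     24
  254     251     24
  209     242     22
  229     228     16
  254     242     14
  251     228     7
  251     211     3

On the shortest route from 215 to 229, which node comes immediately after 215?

Candidate routes:
215 - 228 - 251 - 229: 3+7+3 = 13
215 - 228 - 211 - 229: 3+2+6 = 11
215 - 229: 14 = 14
The minimum is 11 s via 215 - 228 - 211 - 229.
So from 215 the first move is to 228.

228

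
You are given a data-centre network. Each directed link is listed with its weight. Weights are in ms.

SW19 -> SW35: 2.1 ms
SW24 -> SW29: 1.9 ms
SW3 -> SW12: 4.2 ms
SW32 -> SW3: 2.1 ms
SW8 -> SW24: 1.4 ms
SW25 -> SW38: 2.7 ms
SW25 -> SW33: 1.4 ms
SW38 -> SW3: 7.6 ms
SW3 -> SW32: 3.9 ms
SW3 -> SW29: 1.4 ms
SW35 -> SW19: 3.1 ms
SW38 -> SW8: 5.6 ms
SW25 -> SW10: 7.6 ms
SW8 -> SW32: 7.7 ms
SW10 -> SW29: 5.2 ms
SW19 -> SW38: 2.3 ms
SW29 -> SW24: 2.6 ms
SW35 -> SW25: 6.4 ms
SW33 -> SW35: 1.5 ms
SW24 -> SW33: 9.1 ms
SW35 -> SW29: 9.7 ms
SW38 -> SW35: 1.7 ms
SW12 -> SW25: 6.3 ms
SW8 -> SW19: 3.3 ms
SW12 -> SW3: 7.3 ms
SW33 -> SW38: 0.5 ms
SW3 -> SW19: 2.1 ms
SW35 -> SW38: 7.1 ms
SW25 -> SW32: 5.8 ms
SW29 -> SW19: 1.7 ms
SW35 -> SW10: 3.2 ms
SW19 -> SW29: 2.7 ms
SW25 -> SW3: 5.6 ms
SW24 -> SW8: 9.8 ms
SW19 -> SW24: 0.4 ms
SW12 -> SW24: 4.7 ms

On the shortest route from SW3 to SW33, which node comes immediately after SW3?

Enumerating some paths:
SW3 - SW19 - SW35 - SW25 - SW33: 2.1+2.1+6.4+1.4 = 12
SW3 - SW19 - SW24 - SW33: 2.1+0.4+9.1 = 11.6
SW3 - SW29 - SW19 - SW24 - SW33: 1.4+1.7+0.4+9.1 = 12.6
SW3 - SW12 - SW25 - SW33: 4.2+6.3+1.4 = 11.9
Cheapest is SW3 - SW19 - SW24 - SW33 at 11.6 ms.
So from SW3 the first move is to SW19.

SW19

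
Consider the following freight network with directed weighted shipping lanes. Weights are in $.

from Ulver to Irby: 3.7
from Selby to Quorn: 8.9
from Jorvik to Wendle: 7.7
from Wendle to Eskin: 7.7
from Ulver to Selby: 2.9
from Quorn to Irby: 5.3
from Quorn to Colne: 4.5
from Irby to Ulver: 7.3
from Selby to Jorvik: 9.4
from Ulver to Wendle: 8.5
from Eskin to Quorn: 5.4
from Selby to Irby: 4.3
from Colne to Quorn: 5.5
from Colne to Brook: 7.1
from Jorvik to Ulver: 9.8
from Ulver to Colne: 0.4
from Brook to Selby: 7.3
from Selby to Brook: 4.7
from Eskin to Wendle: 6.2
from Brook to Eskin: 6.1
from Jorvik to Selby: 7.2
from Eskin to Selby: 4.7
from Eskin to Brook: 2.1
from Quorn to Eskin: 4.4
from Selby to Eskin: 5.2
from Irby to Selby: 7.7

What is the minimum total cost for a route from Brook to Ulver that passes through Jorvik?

Best Brook to Jorvik: Brook → Selby → Jorvik costing 16.7
Shortest Jorvik→Ulver: Jorvik → Ulver = 9.8
Total via Jorvik: 16.7 + 9.8 = $26.5.

$26.5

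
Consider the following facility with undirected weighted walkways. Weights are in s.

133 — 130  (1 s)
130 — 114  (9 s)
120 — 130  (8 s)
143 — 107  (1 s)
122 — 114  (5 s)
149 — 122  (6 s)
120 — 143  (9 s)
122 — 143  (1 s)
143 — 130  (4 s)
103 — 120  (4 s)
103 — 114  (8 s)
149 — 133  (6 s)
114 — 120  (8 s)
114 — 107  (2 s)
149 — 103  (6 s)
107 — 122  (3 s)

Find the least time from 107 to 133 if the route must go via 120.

Shortest 107→120: 107–143–120 = 10
Best 120 to 133: 120–130–133 costing 9
Total via 120: 10 + 9 = 19 s.

19 s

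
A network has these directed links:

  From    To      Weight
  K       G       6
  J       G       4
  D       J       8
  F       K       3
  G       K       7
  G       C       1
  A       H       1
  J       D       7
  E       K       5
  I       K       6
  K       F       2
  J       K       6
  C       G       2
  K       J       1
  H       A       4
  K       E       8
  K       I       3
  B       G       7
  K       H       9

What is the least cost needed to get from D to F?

Settle nodes by increasing distance from D:
D: 0
J: 8  (via D)
G: 12  (via J)
C: 13  (via G)
K: 14  (via J)
F: 16  (via K)
Shortest route: D–J–K–F = 16.

16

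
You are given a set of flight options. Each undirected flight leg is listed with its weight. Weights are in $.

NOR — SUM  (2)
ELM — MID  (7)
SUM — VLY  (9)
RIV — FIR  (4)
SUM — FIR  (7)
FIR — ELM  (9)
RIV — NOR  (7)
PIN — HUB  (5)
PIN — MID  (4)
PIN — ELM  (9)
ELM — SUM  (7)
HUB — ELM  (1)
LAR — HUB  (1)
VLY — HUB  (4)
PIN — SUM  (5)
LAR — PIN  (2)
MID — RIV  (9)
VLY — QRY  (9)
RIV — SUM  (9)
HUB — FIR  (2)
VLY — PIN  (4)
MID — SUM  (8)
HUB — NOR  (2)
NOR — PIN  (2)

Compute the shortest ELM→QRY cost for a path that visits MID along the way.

$24

Best ELM to MID: ELM–MID costing 7
Shortest MID→QRY: MID–PIN–VLY–QRY = 17
Total via MID: 7 + 17 = $24.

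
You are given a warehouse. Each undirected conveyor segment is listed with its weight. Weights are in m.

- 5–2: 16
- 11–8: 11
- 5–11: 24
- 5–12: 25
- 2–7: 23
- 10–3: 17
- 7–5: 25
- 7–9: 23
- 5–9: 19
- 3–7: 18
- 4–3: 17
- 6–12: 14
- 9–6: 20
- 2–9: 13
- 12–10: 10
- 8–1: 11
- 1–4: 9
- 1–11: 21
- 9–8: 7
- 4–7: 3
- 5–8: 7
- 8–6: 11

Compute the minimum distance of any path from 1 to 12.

36 m

Candidate routes:
1 → 8 → 5 → 12: 11+7+25 = 43
1 → 8 → 6 → 12: 11+11+14 = 36
The minimum is 36 m via 1 → 8 → 6 → 12.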